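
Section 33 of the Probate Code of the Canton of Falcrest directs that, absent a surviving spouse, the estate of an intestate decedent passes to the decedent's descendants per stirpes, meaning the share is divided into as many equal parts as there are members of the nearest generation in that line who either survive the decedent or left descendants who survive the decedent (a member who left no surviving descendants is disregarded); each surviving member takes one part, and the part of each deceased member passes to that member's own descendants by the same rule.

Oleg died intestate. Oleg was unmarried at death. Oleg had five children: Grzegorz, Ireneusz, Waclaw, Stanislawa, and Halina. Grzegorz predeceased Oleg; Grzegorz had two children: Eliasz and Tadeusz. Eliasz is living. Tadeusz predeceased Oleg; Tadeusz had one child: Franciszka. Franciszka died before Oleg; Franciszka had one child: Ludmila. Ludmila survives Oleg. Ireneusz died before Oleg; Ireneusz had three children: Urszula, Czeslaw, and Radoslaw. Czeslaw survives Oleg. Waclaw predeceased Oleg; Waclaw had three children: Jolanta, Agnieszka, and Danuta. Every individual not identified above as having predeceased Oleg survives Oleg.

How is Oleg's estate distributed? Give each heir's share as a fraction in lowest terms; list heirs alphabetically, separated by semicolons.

There is no surviving spouse, so the entire estate passes to Oleg's descendants per stirpes.
The estate is divided into 5 equal shares of 1/5 among Grzegorz, Ireneusz, Waclaw, Stanislawa, Halina.
Grzegorz predeceased; the 1/5 allotted to Grzegorz's branch passes to Grzegorz's issue by representation.
The 1/5 is divided into 2 equal shares of 1/10 among Eliasz, Tadeusz.
Eliasz is living and takes 1/10.
Tadeusz predeceased; the 1/10 allotted to Tadeusz's branch passes to Tadeusz's issue by representation.
Franciszka's line is the sole branch at this level, so the full 1/10 passes to Franciszka's issue by representation.
Ludmila is the sole taker at this level and receives the full 1/10.
Ireneusz predeceased; the 1/5 allotted to Ireneusz's branch passes to Ireneusz's issue by representation.
The 1/5 is divided into 3 equal shares of 1/15 among Urszula, Czeslaw, Radoslaw.
Urszula is living and takes 1/15.
Czeslaw is living and takes 1/15.
Radoslaw is living and takes 1/15.
Waclaw predeceased; the 1/5 allotted to Waclaw's branch passes to Waclaw's issue by representation.
The 1/5 is divided into 3 equal shares of 1/15 among Jolanta, Agnieszka, Danuta.
Jolanta is living and takes 1/15.
Agnieszka is living and takes 1/15.
Danuta is living and takes 1/15.
Stanislawa is living and takes 1/5.
Halina is living and takes 1/5.

Agnieszka 1/15; Czeslaw 1/15; Danuta 1/15; Eliasz 1/10; Halina 1/5; Jolanta 1/15; Ludmila 1/10; Radoslaw 1/15; Stanislawa 1/5; Urszula 1/15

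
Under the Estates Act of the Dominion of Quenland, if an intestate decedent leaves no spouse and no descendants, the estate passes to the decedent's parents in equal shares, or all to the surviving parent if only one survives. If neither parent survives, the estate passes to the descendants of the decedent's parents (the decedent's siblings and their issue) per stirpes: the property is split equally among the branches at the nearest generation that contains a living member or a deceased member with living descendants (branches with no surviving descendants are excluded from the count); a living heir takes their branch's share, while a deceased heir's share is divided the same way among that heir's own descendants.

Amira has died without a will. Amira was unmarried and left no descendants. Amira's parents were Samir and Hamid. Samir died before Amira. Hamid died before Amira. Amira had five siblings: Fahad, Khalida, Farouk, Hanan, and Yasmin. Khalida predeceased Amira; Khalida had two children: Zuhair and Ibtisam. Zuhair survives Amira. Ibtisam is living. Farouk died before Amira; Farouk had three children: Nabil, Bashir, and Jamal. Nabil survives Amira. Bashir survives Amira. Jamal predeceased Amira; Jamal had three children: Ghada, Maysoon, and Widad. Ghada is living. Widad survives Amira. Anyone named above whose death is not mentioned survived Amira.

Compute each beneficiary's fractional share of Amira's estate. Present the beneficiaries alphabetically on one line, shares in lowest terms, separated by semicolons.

Bashir 1/15; Fahad 1/5; Ghada 1/45; Hanan 1/5; Ibtisam 1/10; Maysoon 1/45; Nabil 1/15; Widad 1/45; Yasmin 1/5; Zuhair 1/10

Neither parent survives and there are no descendants, so the estate passes to Amira's siblings and their issue per stirpes.
The estate is divided into 5 equal shares of 1/5 among Fahad, Khalida, Farouk, Hanan, Yasmin.
Fahad is living and takes 1/5.
Khalida predeceased; the 1/5 allotted to Khalida's branch passes to Khalida's issue by representation.
The 1/5 is divided into 2 equal shares of 1/10 among Zuhair, Ibtisam.
Zuhair is living and takes 1/10.
Ibtisam is living and takes 1/10.
Farouk predeceased; the 1/5 allotted to Farouk's branch passes to Farouk's issue by representation.
The 1/5 is divided into 3 equal shares of 1/15 among Nabil, Bashir, Jamal.
Nabil is living and takes 1/15.
Bashir is living and takes 1/15.
Jamal predeceased; the 1/15 allotted to Jamal's branch passes to Jamal's issue by representation.
The 1/15 is divided into 3 equal shares of 1/45 among Ghada, Maysoon, Widad.
Ghada is living and takes 1/45.
Maysoon is living and takes 1/45.
Widad is living and takes 1/45.
Hanan is living and takes 1/5.
Yasmin is living and takes 1/5.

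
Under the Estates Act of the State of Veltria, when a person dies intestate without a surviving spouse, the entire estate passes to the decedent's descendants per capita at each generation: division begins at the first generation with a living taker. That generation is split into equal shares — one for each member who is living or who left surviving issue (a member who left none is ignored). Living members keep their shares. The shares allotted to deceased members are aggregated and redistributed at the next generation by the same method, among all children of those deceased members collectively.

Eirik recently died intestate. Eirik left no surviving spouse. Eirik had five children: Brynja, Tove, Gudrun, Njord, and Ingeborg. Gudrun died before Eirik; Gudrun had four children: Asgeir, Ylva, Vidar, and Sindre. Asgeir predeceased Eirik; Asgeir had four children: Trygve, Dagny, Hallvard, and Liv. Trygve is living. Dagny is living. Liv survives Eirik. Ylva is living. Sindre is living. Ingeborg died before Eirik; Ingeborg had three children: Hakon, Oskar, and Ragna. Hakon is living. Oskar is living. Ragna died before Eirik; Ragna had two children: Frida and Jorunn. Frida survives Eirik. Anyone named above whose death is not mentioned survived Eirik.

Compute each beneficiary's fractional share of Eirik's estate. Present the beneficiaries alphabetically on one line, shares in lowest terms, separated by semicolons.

There is no surviving spouse, so the entire estate passes to Eirik's descendants per capita at each generation.
At generation 1 (Brynja, Tove, Gudrun, Njord, Ingeborg) there are 5 shares of (1)/5 = 1/5 each.
Living: Brynja, Tove, and Njord — each takes 1/5.
Deceased: Gudrun and Ingeborg. Their combined 2/5 is pooled and carried to generation 2.
At generation 2 (Asgeir, Ylva, Vidar, Sindre, Hakon, Oskar, Ragna) there are 7 shares of (2/5)/7 = 2/35 each.
Living: Ylva, Vidar, Sindre, Hakon, and Oskar — each takes 2/35.
Deceased: Asgeir and Ragna. Their combined 4/35 is pooled and carried to generation 3.
At generation 3 (Trygve, Dagny, Hallvard, Liv, Frida, Jorunn) there are 6 shares of (4/35)/6 = 2/105 each.
Living: Trygve, Dagny, Hallvard, Liv, Frida, and Jorunn — each takes 2/105.

Brynja 1/5; Dagny 2/105; Frida 2/105; Hakon 2/35; Hallvard 2/105; Jorunn 2/105; Liv 2/105; Njord 1/5; Oskar 2/35; Sindre 2/35; Tove 1/5; Trygve 2/105; Vidar 2/35; Ylva 2/35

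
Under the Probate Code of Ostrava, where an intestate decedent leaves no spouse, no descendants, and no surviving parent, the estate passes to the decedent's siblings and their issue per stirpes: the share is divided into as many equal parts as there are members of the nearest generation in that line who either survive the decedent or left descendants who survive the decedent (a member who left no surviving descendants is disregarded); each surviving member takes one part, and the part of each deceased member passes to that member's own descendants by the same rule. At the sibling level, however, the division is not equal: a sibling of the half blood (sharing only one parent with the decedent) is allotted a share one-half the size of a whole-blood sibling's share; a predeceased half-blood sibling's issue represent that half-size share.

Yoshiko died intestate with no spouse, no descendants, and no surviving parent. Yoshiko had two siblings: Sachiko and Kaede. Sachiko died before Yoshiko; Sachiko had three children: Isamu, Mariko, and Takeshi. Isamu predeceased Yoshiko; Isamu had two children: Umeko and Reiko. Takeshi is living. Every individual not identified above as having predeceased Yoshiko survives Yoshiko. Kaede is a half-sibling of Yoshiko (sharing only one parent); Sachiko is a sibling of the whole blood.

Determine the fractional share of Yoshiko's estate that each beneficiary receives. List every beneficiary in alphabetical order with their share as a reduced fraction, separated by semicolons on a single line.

No spouse, descendants, or parent survives, so the estate passes to Yoshiko's siblings per stirpes.
Half-blood siblings count for one-half the weight of whole-blood siblings at the initial division.
Dividing 1 in proportion to weights (total weight 3/2): Sachiko (weight 1) → 2/3; Kaede (weight 1/2) → 1/3.
Sachiko predeceased; the 2/3 allotted to Sachiko's branch passes to Sachiko's issue by representation.
The 2/3 is divided into 3 equal shares of 2/9 among Isamu, Mariko, Takeshi.
Isamu predeceased; the 2/9 allotted to Isamu's branch passes to Isamu's issue by representation.
The 2/9 is divided into 2 equal shares of 1/9 among Umeko, Reiko.
Umeko is living and takes 1/9.
Reiko is living and takes 1/9.
Mariko is living and takes 2/9.
Takeshi is living and takes 2/9.
Kaede is living and takes 1/3.

Kaede 1/3; Mariko 2/9; Reiko 1/9; Takeshi 2/9; Umeko 1/9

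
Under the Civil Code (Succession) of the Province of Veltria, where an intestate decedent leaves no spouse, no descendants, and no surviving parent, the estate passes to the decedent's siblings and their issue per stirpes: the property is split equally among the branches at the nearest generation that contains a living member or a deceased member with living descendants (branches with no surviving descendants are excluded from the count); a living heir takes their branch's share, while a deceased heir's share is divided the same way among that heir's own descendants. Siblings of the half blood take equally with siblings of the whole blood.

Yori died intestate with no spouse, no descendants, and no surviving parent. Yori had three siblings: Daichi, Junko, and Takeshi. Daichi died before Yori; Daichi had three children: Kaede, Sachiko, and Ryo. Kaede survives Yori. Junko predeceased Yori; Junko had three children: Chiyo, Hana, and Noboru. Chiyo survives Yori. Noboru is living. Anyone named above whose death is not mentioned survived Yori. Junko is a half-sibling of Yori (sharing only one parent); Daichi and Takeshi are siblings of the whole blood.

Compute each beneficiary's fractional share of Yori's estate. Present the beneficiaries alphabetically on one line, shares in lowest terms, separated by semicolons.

No spouse, descendants, or parent survives, so the estate passes to Yori's siblings per stirpes.
Half-blood and whole-blood siblings take equally under the stated rule.
The estate is divided into 3 equal shares of 1/3 among Daichi, Junko, Takeshi.
Daichi predeceased; the 1/3 allotted to Daichi's branch passes to Daichi's issue by representation.
The 1/3 is divided into 3 equal shares of 1/9 among Kaede, Sachiko, Ryo.
Kaede is living and takes 1/9.
Sachiko is living and takes 1/9.
Ryo is living and takes 1/9.
Junko predeceased; the 1/3 allotted to Junko's branch passes to Junko's issue by representation.
The 1/3 is divided into 3 equal shares of 1/9 among Chiyo, Hana, Noboru.
Chiyo is living and takes 1/9.
Hana is living and takes 1/9.
Noboru is living and takes 1/9.
Takeshi is living and takes 1/3.

Chiyo 1/9; Hana 1/9; Kaede 1/9; Noboru 1/9; Ryo 1/9; Sachiko 1/9; Takeshi 1/3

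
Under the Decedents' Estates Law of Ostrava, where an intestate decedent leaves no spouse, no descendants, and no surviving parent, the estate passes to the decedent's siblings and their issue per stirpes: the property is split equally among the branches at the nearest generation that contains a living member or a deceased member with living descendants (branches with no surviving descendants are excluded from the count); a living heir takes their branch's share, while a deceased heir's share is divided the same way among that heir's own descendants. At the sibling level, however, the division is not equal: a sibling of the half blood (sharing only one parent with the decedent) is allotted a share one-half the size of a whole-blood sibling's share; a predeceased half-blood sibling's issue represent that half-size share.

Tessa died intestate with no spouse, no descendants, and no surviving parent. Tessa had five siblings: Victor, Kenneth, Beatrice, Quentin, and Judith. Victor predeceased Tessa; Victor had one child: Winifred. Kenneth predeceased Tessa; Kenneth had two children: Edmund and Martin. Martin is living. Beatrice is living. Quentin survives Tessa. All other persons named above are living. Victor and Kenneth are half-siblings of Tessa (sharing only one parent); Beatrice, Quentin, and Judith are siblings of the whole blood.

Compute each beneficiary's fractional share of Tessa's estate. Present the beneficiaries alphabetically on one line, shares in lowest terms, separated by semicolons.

No spouse, descendants, or parent survives, so the estate passes to Tessa's siblings per stirpes.
Half-blood siblings count for one-half the weight of whole-blood siblings at the initial division.
Dividing 1 in proportion to weights (total weight 4): Victor (weight 1/2) → 1/8; Kenneth (weight 1/2) → 1/8; Beatrice (weight 1) → 1/4; Quentin (weight 1) → 1/4; Judith (weight 1) → 1/4.
Victor predeceased; the 1/8 allotted to Victor's branch passes to Victor's issue by representation.
Winifred is the sole taker at this level and receives the full 1/8.
Kenneth predeceased; the 1/8 allotted to Kenneth's branch passes to Kenneth's issue by representation.
The 1/8 is divided into 2 equal shares of 1/16 among Edmund, Martin.
Edmund is living and takes 1/16.
Martin is living and takes 1/16.
Beatrice is living and takes 1/4.
Quentin is living and takes 1/4.
Judith is living and takes 1/4.

Beatrice 1/4; Edmund 1/16; Judith 1/4; Martin 1/16; Quentin 1/4; Winifred 1/8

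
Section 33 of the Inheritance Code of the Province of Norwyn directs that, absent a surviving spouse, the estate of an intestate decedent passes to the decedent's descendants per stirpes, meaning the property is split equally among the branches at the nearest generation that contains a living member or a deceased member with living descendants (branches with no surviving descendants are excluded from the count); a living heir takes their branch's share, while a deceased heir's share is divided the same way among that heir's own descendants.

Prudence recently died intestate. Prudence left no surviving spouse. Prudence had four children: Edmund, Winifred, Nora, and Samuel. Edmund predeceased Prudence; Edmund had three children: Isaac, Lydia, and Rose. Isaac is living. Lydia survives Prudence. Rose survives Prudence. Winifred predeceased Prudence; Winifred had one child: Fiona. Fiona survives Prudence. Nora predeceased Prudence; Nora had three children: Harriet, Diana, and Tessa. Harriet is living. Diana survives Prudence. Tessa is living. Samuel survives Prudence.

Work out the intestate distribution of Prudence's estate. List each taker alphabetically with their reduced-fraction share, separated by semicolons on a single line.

There is no surviving spouse, so the entire estate passes to Prudence's descendants per stirpes.
The estate is divided into 4 equal shares of 1/4 among Edmund, Winifred, Nora, Samuel.
Edmund predeceased; the 1/4 allotted to Edmund's branch passes to Edmund's issue by representation.
The 1/4 is divided into 3 equal shares of 1/12 among Isaac, Lydia, Rose.
Isaac is living and takes 1/12.
Lydia is living and takes 1/12.
Rose is living and takes 1/12.
Winifred predeceased; the 1/4 allotted to Winifred's branch passes to Winifred's issue by representation.
Fiona is the sole taker at this level and receives the full 1/4.
Nora predeceased; the 1/4 allotted to Nora's branch passes to Nora's issue by representation.
The 1/4 is divided into 3 equal shares of 1/12 among Harriet, Diana, Tessa.
Harriet is living and takes 1/12.
Diana is living and takes 1/12.
Tessa is living and takes 1/12.
Samuel is living and takes 1/4.

Diana 1/12; Fiona 1/4; Harriet 1/12; Isaac 1/12; Lydia 1/12; Rose 1/12; Samuel 1/4; Tessa 1/12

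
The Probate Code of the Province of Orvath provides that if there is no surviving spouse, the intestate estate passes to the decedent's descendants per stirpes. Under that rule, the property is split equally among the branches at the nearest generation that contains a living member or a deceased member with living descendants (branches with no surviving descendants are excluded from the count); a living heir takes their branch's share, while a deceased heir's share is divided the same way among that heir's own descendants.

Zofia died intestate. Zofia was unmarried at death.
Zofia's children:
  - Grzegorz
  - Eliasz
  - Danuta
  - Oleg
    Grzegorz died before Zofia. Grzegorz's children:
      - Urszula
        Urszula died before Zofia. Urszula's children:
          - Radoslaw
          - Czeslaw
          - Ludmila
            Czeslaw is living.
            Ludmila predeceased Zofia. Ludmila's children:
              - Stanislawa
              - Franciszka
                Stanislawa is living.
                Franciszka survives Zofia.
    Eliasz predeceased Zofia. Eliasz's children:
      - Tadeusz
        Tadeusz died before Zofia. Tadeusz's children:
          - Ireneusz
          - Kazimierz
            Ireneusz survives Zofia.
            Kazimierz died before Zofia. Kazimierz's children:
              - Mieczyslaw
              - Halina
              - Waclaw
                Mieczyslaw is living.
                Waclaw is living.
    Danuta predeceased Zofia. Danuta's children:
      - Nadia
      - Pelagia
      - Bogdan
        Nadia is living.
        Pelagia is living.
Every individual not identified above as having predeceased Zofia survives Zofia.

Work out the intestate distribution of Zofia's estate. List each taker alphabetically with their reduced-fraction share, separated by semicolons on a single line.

Bogdan 1/12; Czeslaw 1/12; Franciszka 1/24; Halina 1/24; Ireneusz 1/8; Mieczyslaw 1/24; Nadia 1/12; Oleg 1/4; Pelagia 1/12; Radoslaw 1/12; Stanislawa 1/24; Waclaw 1/24

There is no surviving spouse, so the entire estate passes to Zofia's descendants per stirpes.
The estate is divided into 4 equal shares of 1/4 among Grzegorz, Eliasz, Danuta, Oleg.
Grzegorz predeceased; the 1/4 allotted to Grzegorz's branch passes to Grzegorz's issue by representation.
Urszula's line is the sole branch at this level, so the full 1/4 passes to Urszula's issue by representation.
The 1/4 is divided into 3 equal shares of 1/12 among Radoslaw, Czeslaw, Ludmila.
Radoslaw is living and takes 1/12.
Czeslaw is living and takes 1/12.
Ludmila predeceased; the 1/12 allotted to Ludmila's branch passes to Ludmila's issue by representation.
The 1/12 is divided into 2 equal shares of 1/24 among Stanislawa, Franciszka.
Stanislawa is living and takes 1/24.
Franciszka is living and takes 1/24.
Eliasz predeceased; the 1/4 allotted to Eliasz's branch passes to Eliasz's issue by representation.
Tadeusz's line is the sole branch at this level, so the full 1/4 passes to Tadeusz's issue by representation.
The 1/4 is divided into 2 equal shares of 1/8 among Ireneusz, Kazimierz.
Ireneusz is living and takes 1/8.
Kazimierz predeceased; the 1/8 allotted to Kazimierz's branch passes to Kazimierz's issue by representation.
The 1/8 is divided into 3 equal shares of 1/24 among Mieczyslaw, Halina, Waclaw.
Mieczyslaw is living and takes 1/24.
Halina is living and takes 1/24.
Waclaw is living and takes 1/24.
Danuta predeceased; the 1/4 allotted to Danuta's branch passes to Danuta's issue by representation.
The 1/4 is divided into 3 equal shares of 1/12 among Nadia, Pelagia, Bogdan.
Nadia is living and takes 1/12.
Pelagia is living and takes 1/12.
Bogdan is living and takes 1/12.
Oleg is living and takes 1/4.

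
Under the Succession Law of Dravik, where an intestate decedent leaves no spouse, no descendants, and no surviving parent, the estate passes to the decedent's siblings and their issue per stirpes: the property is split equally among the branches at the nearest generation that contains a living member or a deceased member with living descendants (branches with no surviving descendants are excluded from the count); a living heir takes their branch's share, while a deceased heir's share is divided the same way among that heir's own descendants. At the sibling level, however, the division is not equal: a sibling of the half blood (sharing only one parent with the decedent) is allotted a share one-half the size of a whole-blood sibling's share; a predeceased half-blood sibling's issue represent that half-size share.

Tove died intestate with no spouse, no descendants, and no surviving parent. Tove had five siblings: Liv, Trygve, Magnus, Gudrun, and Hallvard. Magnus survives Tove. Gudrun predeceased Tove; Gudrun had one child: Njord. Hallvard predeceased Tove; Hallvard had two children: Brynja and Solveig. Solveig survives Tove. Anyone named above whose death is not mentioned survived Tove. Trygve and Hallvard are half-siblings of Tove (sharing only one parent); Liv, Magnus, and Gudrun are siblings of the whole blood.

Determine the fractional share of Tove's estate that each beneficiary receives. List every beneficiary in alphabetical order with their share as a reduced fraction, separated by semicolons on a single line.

Brynja 1/16; Liv 1/4; Magnus 1/4; Njord 1/4; Solveig 1/16; Trygve 1/8

No spouse, descendants, or parent survives, so the estate passes to Tove's siblings per stirpes.
Half-blood siblings count for one-half the weight of whole-blood siblings at the initial division.
Dividing 1 in proportion to weights (total weight 4): Liv (weight 1) → 1/4; Trygve (weight 1/2) → 1/8; Magnus (weight 1) → 1/4; Gudrun (weight 1) → 1/4; Hallvard (weight 1/2) → 1/8.
Liv is living and takes 1/4.
Trygve is living and takes 1/8.
Magnus is living and takes 1/4.
Gudrun predeceased; the 1/4 allotted to Gudrun's branch passes to Gudrun's issue by representation.
Njord is the sole taker at this level and receives the full 1/4.
Hallvard predeceased; the 1/8 allotted to Hallvard's branch passes to Hallvard's issue by representation.
The 1/8 is divided into 2 equal shares of 1/16 among Brynja, Solveig.
Brynja is living and takes 1/16.
Solveig is living and takes 1/16.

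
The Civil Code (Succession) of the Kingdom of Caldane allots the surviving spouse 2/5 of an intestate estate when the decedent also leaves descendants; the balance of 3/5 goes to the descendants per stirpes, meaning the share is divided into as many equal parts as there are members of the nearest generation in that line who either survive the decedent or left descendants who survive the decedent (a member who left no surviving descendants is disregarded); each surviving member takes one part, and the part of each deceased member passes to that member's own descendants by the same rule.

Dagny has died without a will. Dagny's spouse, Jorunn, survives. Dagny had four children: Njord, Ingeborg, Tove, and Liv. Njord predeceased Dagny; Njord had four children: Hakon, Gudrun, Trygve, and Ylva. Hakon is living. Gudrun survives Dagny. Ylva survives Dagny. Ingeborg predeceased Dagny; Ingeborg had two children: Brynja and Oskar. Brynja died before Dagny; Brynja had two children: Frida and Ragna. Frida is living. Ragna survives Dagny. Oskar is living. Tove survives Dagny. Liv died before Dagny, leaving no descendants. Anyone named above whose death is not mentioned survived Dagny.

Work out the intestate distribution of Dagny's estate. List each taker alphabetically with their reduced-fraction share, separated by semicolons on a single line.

Jorunn, as surviving spouse, takes 2/5.
The remaining 3/5 passes to Dagny's descendants per stirpes.
Liv left no surviving issue, so that branch lapses and is disregarded.
The 3/5 is divided into 3 equal shares of 1/5 among Njord, Ingeborg, Tove.
Njord predeceased; the 1/5 allotted to Njord's branch passes to Njord's issue by representation.
The 1/5 is divided into 4 equal shares of 1/20 among Hakon, Gudrun, Trygve, Ylva.
Hakon is living and takes 1/20.
Gudrun is living and takes 1/20.
Trygve is living and takes 1/20.
Ylva is living and takes 1/20.
Ingeborg predeceased; the 1/5 allotted to Ingeborg's branch passes to Ingeborg's issue by representation.
The 1/5 is divided into 2 equal shares of 1/10 among Brynja, Oskar.
Brynja predeceased; the 1/10 allotted to Brynja's branch passes to Brynja's issue by representation.
The 1/10 is divided into 2 equal shares of 1/20 among Frida, Ragna.
Frida is living and takes 1/20.
Ragna is living and takes 1/20.
Oskar is living and takes 1/10.
Tove is living and takes 1/5.

Frida 1/20; Gudrun 1/20; Hakon 1/20; Jorunn 2/5; Oskar 1/10; Ragna 1/20; Tove 1/5; Trygve 1/20; Ylva 1/20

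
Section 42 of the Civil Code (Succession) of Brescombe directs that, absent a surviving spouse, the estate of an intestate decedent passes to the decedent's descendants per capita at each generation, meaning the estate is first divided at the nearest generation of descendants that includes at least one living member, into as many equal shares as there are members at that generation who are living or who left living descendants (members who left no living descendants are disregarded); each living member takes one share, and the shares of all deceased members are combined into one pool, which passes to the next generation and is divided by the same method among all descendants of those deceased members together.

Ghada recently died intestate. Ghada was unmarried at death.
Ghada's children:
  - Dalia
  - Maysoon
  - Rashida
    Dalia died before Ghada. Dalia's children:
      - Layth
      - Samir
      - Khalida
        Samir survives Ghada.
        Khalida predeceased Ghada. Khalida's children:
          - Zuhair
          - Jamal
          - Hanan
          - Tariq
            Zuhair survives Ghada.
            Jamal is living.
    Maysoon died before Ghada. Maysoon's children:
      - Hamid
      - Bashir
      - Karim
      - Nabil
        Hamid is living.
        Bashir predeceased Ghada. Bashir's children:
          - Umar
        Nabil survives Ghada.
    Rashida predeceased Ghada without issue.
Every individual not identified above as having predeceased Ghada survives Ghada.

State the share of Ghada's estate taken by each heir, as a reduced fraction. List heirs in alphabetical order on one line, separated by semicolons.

Hamid 1/7; Hanan 2/35; Jamal 2/35; Karim 1/7; Layth 1/7; Nabil 1/7; Samir 1/7; Tariq 2/35; Umar 2/35; Zuhair 2/35

There is no surviving spouse, so the entire estate passes to Ghada's descendants per capita at each generation.
No one at generation 1 (Dalia, Maysoon) is living; moving to the next generation.
At generation 2 (Layth, Samir, Khalida, Hamid, Bashir, Karim, Nabil) there are 7 shares of (1)/7 = 1/7 each.
Living: Layth, Samir, Hamid, Karim, and Nabil — each takes 1/7.
Deceased: Khalida and Bashir. Their combined 2/7 is pooled and carried to generation 3.
At generation 3 (Zuhair, Jamal, Hanan, Tariq, Umar) there are 5 shares of (2/7)/5 = 2/35 each.
Living: Zuhair, Jamal, Hanan, Tariq, and Umar — each takes 2/35.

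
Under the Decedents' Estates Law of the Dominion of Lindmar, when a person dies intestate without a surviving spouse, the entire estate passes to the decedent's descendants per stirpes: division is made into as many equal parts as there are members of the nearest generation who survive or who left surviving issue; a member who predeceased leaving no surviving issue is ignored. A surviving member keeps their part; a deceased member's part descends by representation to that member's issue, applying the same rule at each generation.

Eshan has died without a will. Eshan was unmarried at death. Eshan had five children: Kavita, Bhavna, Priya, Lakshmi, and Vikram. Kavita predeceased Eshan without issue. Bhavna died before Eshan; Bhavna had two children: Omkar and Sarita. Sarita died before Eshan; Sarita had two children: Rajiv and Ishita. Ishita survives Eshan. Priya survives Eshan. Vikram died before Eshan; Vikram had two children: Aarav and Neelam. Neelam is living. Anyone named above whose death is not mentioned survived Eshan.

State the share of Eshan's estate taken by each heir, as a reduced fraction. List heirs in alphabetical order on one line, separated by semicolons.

Aarav 1/8; Ishita 1/16; Lakshmi 1/4; Neelam 1/8; Omkar 1/8; Priya 1/4; Rajiv 1/16

There is no surviving spouse, so the entire estate passes to Eshan's descendants per stirpes.
Kavita left no surviving issue, so that branch lapses and is disregarded.
The estate is divided into 4 equal shares of 1/4 among Bhavna, Priya, Lakshmi, Vikram.
Bhavna predeceased; the 1/4 allotted to Bhavna's branch passes to Bhavna's issue by representation.
The 1/4 is divided into 2 equal shares of 1/8 among Omkar, Sarita.
Omkar is living and takes 1/8.
Sarita predeceased; the 1/8 allotted to Sarita's branch passes to Sarita's issue by representation.
The 1/8 is divided into 2 equal shares of 1/16 among Rajiv, Ishita.
Rajiv is living and takes 1/16.
Ishita is living and takes 1/16.
Priya is living and takes 1/4.
Lakshmi is living and takes 1/4.
Vikram predeceased; the 1/4 allotted to Vikram's branch passes to Vikram's issue by representation.
The 1/4 is divided into 2 equal shares of 1/8 among Aarav, Neelam.
Aarav is living and takes 1/8.
Neelam is living and takes 1/8.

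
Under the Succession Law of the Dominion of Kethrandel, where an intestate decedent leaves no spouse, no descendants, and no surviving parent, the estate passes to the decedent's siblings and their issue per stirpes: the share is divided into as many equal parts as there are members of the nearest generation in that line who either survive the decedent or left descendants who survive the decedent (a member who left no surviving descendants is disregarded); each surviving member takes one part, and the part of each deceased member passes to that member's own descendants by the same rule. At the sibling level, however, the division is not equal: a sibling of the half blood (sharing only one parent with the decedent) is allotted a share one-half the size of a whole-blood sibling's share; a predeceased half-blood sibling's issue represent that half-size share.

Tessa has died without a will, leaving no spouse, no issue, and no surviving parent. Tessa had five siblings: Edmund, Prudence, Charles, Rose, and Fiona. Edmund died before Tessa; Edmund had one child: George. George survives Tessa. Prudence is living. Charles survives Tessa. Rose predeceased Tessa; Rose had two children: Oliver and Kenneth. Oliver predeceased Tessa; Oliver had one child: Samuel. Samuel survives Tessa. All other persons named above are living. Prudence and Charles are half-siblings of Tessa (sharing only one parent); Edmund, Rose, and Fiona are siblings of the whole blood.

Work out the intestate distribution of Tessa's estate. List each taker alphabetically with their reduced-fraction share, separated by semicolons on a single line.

No spouse, descendants, or parent survives, so the estate passes to Tessa's siblings per stirpes.
Half-blood siblings count for one-half the weight of whole-blood siblings at the initial division.
Dividing 1 in proportion to weights (total weight 4): Edmund (weight 1) → 1/4; Prudence (weight 1/2) → 1/8; Charles (weight 1/2) → 1/8; Rose (weight 1) → 1/4; Fiona (weight 1) → 1/4.
Edmund predeceased; the 1/4 allotted to Edmund's branch passes to Edmund's issue by representation.
George is the sole taker at this level and receives the full 1/4.
Prudence is living and takes 1/8.
Charles is living and takes 1/8.
Rose predeceased; the 1/4 allotted to Rose's branch passes to Rose's issue by representation.
The 1/4 is divided into 2 equal shares of 1/8 among Oliver, Kenneth.
Oliver predeceased; the 1/8 allotted to Oliver's branch passes to Oliver's issue by representation.
Samuel is the sole taker at this level and receives the full 1/8.
Kenneth is living and takes 1/8.
Fiona is living and takes 1/4.

Charles 1/8; Fiona 1/4; George 1/4; Kenneth 1/8; Prudence 1/8; Samuel 1/8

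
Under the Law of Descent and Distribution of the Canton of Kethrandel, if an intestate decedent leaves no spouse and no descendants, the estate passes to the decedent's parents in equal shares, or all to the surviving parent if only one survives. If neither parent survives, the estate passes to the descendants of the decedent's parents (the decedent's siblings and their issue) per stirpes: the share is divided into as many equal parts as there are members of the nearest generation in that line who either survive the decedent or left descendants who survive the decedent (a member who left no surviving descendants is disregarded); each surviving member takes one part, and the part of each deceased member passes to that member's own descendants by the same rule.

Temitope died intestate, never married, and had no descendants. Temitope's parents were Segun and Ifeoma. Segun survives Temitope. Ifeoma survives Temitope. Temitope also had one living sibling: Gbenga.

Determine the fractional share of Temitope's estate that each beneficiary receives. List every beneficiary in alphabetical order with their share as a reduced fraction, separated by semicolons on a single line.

Both parents survive, so Segun and Ifeoma each take 1/2. The siblings take nothing because a surviving parent has priority.

Ifeoma 1/2; Segun 1/2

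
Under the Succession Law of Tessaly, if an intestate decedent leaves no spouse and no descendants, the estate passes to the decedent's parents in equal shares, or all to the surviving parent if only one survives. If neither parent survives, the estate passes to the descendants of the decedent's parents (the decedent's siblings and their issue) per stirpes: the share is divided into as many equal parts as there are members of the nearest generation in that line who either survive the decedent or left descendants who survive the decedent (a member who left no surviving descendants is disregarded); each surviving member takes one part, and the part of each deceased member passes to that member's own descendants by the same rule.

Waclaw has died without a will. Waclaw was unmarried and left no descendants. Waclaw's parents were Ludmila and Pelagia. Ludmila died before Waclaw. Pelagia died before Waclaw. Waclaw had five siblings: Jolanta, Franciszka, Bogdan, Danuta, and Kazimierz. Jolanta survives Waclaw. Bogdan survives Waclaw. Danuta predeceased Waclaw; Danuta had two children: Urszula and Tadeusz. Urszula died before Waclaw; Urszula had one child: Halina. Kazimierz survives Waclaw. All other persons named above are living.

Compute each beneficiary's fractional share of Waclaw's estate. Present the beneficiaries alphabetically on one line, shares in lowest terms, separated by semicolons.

Bogdan 1/5; Franciszka 1/5; Halina 1/10; Jolanta 1/5; Kazimierz 1/5; Tadeusz 1/10

Neither parent survives and there are no descendants, so the estate passes to Waclaw's siblings and their issue per stirpes.
The estate is divided into 5 equal shares of 1/5 among Jolanta, Franciszka, Bogdan, Danuta, Kazimierz.
Jolanta is living and takes 1/5.
Franciszka is living and takes 1/5.
Bogdan is living and takes 1/5.
Danuta predeceased; the 1/5 allotted to Danuta's branch passes to Danuta's issue by representation.
The 1/5 is divided into 2 equal shares of 1/10 among Urszula, Tadeusz.
Urszula predeceased; the 1/10 allotted to Urszula's branch passes to Urszula's issue by representation.
Halina is the sole taker at this level and receives the full 1/10.
Tadeusz is living and takes 1/10.
Kazimierz is living and takes 1/5.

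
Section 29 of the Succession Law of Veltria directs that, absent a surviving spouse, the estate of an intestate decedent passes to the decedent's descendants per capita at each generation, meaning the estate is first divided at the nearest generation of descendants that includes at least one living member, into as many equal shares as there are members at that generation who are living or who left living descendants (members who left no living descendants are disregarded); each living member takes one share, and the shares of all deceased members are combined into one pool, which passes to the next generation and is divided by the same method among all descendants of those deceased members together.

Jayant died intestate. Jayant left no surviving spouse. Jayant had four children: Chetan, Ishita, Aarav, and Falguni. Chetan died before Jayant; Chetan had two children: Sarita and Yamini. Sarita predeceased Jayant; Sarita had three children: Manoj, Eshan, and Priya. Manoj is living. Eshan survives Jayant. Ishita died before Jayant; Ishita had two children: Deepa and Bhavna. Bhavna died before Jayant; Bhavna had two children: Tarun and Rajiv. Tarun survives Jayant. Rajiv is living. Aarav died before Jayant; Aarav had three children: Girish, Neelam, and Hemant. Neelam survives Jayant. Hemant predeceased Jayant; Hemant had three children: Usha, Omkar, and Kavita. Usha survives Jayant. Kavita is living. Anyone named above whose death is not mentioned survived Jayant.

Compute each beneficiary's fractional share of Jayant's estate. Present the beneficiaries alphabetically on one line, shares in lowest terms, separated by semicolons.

Deepa 3/28; Eshan 9/224; Falguni 1/4; Girish 3/28; Kavita 9/224; Manoj 9/224; Neelam 3/28; Omkar 9/224; Priya 9/224; Rajiv 9/224; Tarun 9/224; Usha 9/224; Yamini 3/28

There is no surviving spouse, so the entire estate passes to Jayant's descendants per capita at each generation.
At generation 1 (Chetan, Ishita, Aarav, Falguni) there are 4 shares of (1)/4 = 1/4 each.
Living: Falguni — each takes 1/4.
Deceased: Chetan, Ishita, and Aarav. Their combined 3/4 is pooled and carried to generation 2.
At generation 2 (Sarita, Yamini, Deepa, Bhavna, Girish, Neelam, Hemant) there are 7 shares of (3/4)/7 = 3/28 each.
Living: Yamini, Deepa, Girish, and Neelam — each takes 3/28.
Deceased: Sarita, Bhavna, and Hemant. Their combined 9/28 is pooled and carried to generation 3.
At generation 3 (Manoj, Eshan, Priya, Tarun, Rajiv, Usha, Omkar, Kavita) there are 8 shares of (9/28)/8 = 9/224 each.
Living: Manoj, Eshan, Priya, Tarun, Rajiv, Usha, Omkar, and Kavita — each takes 9/224.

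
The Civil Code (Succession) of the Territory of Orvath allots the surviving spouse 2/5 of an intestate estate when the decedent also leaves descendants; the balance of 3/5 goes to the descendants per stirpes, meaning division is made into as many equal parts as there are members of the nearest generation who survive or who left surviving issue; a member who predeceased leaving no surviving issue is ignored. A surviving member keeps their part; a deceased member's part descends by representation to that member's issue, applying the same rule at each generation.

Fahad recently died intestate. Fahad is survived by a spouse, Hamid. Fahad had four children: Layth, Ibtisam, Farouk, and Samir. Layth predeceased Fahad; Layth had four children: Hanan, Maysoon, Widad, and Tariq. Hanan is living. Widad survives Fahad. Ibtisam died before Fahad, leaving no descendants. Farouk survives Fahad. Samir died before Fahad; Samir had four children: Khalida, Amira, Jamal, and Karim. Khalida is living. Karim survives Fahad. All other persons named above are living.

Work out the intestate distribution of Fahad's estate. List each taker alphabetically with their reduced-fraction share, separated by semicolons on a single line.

Hamid, as surviving spouse, takes 2/5.
The remaining 3/5 passes to Fahad's descendants per stirpes.
Ibtisam left no surviving issue, so that branch lapses and is disregarded.
The 3/5 is divided into 3 equal shares of 1/5 among Layth, Farouk, Samir.
Layth predeceased; the 1/5 allotted to Layth's branch passes to Layth's issue by representation.
The 1/5 is divided into 4 equal shares of 1/20 among Hanan, Maysoon, Widad, Tariq.
Hanan is living and takes 1/20.
Maysoon is living and takes 1/20.
Widad is living and takes 1/20.
Tariq is living and takes 1/20.
Farouk is living and takes 1/5.
Samir predeceased; the 1/5 allotted to Samir's branch passes to Samir's issue by representation.
The 1/5 is divided into 4 equal shares of 1/20 among Khalida, Amira, Jamal, Karim.
Khalida is living and takes 1/20.
Amira is living and takes 1/20.
Jamal is living and takes 1/20.
Karim is living and takes 1/20.

Amira 1/20; Farouk 1/5; Hamid 2/5; Hanan 1/20; Jamal 1/20; Karim 1/20; Khalida 1/20; Maysoon 1/20; Tariq 1/20; Widad 1/20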